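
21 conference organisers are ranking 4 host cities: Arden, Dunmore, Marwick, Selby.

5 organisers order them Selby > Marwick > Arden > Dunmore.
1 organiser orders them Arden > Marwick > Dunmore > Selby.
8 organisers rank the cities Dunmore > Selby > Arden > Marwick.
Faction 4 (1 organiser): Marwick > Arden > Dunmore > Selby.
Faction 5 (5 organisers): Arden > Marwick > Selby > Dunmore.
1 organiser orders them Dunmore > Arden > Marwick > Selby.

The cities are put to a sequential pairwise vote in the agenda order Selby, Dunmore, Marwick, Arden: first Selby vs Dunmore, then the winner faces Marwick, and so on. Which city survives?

Round 1: Selby vs Dunmore — 10–11, Dunmore advances.
Round 2: Dunmore vs Marwick — 9–12, Marwick advances.
Round 3: Marwick vs Arden — 6–15, Arden advances.
The agenda winner is Arden.

Arden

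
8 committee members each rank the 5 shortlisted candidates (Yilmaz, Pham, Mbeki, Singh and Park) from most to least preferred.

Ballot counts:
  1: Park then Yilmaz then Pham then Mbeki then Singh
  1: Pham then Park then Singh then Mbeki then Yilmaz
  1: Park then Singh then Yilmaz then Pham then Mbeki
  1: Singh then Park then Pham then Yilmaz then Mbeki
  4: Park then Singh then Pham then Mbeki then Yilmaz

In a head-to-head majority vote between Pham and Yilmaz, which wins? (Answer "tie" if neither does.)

Ballots ranking Pham above Yilmaz: 1 + 1 + 4 = 6.
Ballots ranking Yilmaz above Pham: 8 − 6 = 2.
Pham wins the head-to-head 6–2.

Pham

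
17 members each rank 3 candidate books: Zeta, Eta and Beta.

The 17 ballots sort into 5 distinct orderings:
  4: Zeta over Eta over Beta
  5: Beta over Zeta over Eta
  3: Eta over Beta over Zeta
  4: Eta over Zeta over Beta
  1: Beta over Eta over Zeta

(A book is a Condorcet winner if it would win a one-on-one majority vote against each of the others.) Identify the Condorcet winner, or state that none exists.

Check each pair by majority over 17 ballots:
Zeta vs Eta: 9 to 8, Zeta.
Zeta vs Beta: Zeta is ranked higher on 4+4 = 8 ballots, Beta on 9. Beta wins 9–8.
Eta vs Beta: Eta preferred on 4+3+4 = 11 ballots; Eta wins 11–6.
Every book loses at least once (Zeta loses to Beta; Eta loses to Zeta; Beta loses to Eta). The majority relation contains the cycle Zeta → Eta → Beta → Zeta, so there is no Condorcet winner.

none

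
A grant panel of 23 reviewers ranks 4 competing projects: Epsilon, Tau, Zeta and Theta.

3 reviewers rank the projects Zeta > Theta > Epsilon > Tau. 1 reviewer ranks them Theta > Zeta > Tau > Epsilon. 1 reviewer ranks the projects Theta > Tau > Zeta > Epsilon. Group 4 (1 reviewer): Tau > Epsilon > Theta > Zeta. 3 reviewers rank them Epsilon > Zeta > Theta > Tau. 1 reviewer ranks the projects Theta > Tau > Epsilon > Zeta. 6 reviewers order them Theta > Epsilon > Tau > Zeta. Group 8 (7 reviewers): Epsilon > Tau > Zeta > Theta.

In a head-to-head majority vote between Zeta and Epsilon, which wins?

Epsilon

Ballots ranking Zeta above Epsilon: 3 + 1 + 1 = 5.
Ballots ranking Epsilon above Zeta: 23 − 5 = 18.
Epsilon wins the head-to-head 18–5.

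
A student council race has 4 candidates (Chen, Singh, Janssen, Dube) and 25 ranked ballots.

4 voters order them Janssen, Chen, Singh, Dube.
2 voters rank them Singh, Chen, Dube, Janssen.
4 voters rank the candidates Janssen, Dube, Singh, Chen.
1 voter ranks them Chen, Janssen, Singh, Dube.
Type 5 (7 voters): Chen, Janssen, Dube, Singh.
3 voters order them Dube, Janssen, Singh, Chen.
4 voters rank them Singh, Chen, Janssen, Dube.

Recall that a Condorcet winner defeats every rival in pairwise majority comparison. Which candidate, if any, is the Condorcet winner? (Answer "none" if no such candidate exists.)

none

Pairwise majorities:
Chen vs Singh: Singh wins 13–12.
Chen vs Janssen: Chen is ranked higher on 2+1+7+4 = 14 ballots, Janssen on 11. Chen wins 14–11.
Chen vs Dube: Chen wins 18–7.
Singh–Janssen: Janssen 19–6.
Singh vs Dube: Singh is ranked higher on 4+2+1+4 = 11 ballots, Dube on 14. Dube wins 14–11.
Janssen vs Dube: Janssen preferred on 4+4+1+7+4 = 20 ballots; Janssen wins 20–5.
Every candidate loses at least once (Chen loses to Singh; Singh loses to Janssen; Janssen loses to Chen; Dube loses to Chen). The majority relation contains the cycle Chen > Janssen > Singh > Chen, so there is no Condorcet winner.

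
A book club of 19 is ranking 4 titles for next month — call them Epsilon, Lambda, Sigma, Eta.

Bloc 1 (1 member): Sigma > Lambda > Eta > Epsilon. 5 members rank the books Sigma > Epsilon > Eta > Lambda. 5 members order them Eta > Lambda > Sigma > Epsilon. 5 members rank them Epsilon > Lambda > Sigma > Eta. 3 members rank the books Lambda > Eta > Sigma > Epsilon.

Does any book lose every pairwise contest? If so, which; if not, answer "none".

Pairwise majorities:
Epsilon–Lambda: Epsilon 10–9.
Epsilon vs Sigma: Sigma wins 14–5.
Epsilon vs Eta: 5+5 = 10 for Epsilon, 9 for Eta — Epsilon by 10–9.
Lambda vs Sigma: Lambda is ranked higher on 5+5+3 = 13 ballots, Sigma on 6. Lambda wins 13–6.
Lambda vs Eta: Lambda is ranked higher on 1+5+3 = 9 ballots, Eta on 10. Eta wins 10–9.
Sigma vs Eta: 11 to 8, Sigma.
Each book has at least one pairwise win (Epsilon beats Lambda; Lambda beats Sigma; Sigma beats Epsilon; Eta beats Lambda) — no Condorcet loser.

none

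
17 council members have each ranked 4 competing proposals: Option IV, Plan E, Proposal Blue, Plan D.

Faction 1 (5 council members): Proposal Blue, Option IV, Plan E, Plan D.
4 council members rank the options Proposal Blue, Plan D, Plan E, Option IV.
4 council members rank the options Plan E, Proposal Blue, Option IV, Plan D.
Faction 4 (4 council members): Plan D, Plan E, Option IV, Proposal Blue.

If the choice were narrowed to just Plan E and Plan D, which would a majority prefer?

Plan E

Ballots ranking Plan E above Plan D: 5 + 4 = 9.
Ballots ranking Plan D above Plan E: 17 − 9 = 8.
Plan E wins the head-to-head 9–8.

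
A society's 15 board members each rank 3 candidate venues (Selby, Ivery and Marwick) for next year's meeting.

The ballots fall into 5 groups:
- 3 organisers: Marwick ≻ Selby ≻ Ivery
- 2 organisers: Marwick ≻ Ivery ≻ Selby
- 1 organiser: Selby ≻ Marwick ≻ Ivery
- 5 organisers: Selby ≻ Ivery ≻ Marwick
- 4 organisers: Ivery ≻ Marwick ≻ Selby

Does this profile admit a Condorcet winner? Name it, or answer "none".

none

Pairwise majorities:
Selby vs Ivery: Selby, 9–6.
Selby vs Marwick: Marwick, 9–6.
Ivery vs Marwick: Ivery wins 9–6.
No city is unbeaten: Selby loses to Marwick; Ivery loses to Selby; Marwick loses to Ivery. In particular Selby → Ivery → Marwick → Selby is a majority cycle — no Condorcet winner exists.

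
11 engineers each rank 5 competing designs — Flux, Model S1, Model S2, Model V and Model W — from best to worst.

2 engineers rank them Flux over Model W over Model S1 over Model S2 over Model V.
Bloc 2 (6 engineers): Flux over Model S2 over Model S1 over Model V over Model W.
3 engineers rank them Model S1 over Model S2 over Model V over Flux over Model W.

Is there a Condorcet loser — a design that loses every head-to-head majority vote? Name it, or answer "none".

Model W

Pairwise majorities:
Flux vs Model S1: Flux wins 8–3.
Flux vs Model S2: Flux wins 8–3.
Flux vs Model V: Flux, 8–3.
Flux–Model W: Flux 11–0.
Model S1 vs Model S2: 5 to 6, Model S2.
Model S1 vs Model V: 11 to 0, Model S1.
Model S1 vs Model W: Model S1, 9–2.
Model S2 vs Model V: Model S2, 11–0.
Model S2–Model W: Model S2 9–2.
Model V vs Model W: Model V, 9–2.
Only Model W has no wins; Model W is the Condorcet loser.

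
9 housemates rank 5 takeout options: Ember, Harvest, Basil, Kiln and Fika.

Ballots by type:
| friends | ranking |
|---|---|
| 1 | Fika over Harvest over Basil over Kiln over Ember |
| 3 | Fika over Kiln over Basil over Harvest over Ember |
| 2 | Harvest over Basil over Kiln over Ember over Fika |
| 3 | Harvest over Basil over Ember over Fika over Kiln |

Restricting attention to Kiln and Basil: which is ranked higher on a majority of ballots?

Basil

Ballots ranking Kiln above Basil: 3.
Ballots ranking Basil above Kiln: 9 − 3 = 6.
Basil wins the head-to-head 6–3.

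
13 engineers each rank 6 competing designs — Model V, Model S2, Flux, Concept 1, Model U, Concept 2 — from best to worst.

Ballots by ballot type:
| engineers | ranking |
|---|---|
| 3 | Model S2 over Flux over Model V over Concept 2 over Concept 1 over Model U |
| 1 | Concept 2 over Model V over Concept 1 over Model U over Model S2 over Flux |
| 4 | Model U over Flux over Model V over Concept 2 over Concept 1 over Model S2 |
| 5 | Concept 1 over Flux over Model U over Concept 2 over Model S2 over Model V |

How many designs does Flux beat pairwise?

5

Flux against each rival (13 engineers):
Flux vs Model V: Flux, 12–1.
Flux vs Model S2: Flux, 9–4.
Flux vs Concept 1: Flux preferred on 3+4 = 7 ballots; Flux wins 7–6.
Flux vs Model U: Flux, 8–5.
Flux vs Concept 2: 3+4+5 = 12 for Flux, 1 for Concept 2 — Flux by 12–1.
Flux beats Model V, Model S2, Concept 1, Model U, Concept 2 — 5 pairwise wins.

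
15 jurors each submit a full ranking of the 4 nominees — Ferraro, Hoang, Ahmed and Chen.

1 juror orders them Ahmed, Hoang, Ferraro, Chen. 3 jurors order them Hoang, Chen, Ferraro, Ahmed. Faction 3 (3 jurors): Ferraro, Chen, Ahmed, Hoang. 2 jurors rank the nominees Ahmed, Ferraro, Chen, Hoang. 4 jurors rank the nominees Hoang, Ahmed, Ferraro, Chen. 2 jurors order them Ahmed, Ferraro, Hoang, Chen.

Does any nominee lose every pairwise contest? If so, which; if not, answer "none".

Head-to-head results (15 jurors):
Ferraro vs Hoang: 3+2+2 = 7 for Ferraro, 8 for Hoang — Hoang by 8–7.
Ferraro vs Ahmed: 6 to 9, Ahmed.
Ferraro vs Chen: 1+3+2+4+2 = 12 for Ferraro, 3 for Chen — Ferraro by 12–3.
Hoang vs Ahmed: Hoang is ranked higher on 3+4 = 7 ballots, Ahmed on 8. Ahmed wins 8–7.
Hoang vs Chen: Hoang wins 10–5.
Ahmed vs Chen: 9 to 6, Ahmed.
Only Chen has no wins; Chen is the Condorcet loser.

Chen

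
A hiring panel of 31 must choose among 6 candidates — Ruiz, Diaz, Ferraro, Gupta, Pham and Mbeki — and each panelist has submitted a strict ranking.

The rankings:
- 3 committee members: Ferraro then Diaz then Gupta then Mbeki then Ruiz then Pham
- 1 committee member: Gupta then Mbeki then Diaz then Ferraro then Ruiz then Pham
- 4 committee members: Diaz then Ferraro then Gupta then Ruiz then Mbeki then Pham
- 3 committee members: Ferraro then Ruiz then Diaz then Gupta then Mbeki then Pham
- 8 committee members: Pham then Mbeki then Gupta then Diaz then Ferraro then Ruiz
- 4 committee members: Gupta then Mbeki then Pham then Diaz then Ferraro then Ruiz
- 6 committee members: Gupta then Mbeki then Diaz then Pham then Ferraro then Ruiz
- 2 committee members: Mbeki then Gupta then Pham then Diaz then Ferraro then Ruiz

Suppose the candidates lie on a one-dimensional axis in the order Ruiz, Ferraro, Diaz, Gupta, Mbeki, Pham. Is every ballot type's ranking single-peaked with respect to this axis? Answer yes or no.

Axis positions: Ruiz=1, Ferraro=2, Diaz=3, Gupta=4, Mbeki=5, Pham=6.
Ballot type 1 (peak Ferraro at position 2): ranking walks positions 2-3-4-5-1-6, expanding outward from the peak — single-peaked.
Ballot type 2 (peak Gupta at position 4): ranking walks positions 4-5-3-2-1-6, expanding outward from the peak — single-peaked.
Ballot type 3 (peak Diaz at position 3): ranking walks positions 3-2-4-1-5-6, expanding outward from the peak — single-peaked.
Ballot type 4 (peak Ferraro at position 2): ranking walks positions 2-1-3-4-5-6, expanding outward from the peak — single-peaked.
Ballot type 5 (peak Pham at position 6): ranking walks positions 6-5-4-3-2-1, expanding outward from the peak — single-peaked.
Ballot type 6 (peak Gupta at position 4): ranking walks positions 4-5-6-3-2-1, expanding outward from the peak — single-peaked.
Ballot type 7 (peak Gupta at position 4): ranking walks positions 4-5-3-6-2-1, expanding outward from the peak — single-peaked.
Ballot type 8 (peak Mbeki at position 5): ranking walks positions 5-4-6-3-2-1, expanding outward from the peak — single-peaked.
Every ranking is single-peaked on this axis.

yes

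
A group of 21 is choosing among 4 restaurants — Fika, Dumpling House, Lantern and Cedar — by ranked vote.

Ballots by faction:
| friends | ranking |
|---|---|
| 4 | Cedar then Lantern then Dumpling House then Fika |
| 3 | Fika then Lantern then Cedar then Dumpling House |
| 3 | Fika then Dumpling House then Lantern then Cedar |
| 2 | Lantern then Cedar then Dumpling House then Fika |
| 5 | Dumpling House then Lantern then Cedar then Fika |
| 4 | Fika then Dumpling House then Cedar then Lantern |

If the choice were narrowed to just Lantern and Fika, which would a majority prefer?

Lantern

Ballots ranking Lantern above Fika: 4 + 2 + 5 = 11.
Ballots ranking Fika above Lantern: 21 − 11 = 10.
Lantern wins the head-to-head 11–10.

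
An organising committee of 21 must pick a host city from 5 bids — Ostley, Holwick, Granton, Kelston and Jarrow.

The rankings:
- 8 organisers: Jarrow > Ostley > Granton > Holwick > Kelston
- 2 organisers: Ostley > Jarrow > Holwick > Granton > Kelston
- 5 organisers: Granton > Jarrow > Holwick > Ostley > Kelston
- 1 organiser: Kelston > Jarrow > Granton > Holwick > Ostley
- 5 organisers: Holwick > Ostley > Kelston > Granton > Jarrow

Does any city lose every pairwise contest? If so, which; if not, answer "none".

Head-to-head results (21 organisers):
Ostley vs Holwick: Holwick wins 11–10.
Ostley–Granton: Ostley 15–6.
Ostley vs Kelston: 20 to 1, Ostley.
Ostley vs Jarrow: 7 to 14, Jarrow.
Holwick vs Granton: Granton wins 14–7.
Holwick vs Kelston: 8+2+5+5 = 20 for Holwick, 1 for Kelston — Holwick by 20–1.
Holwick vs Jarrow: Holwick is ranked higher on 5 ballots, Jarrow on 16. Jarrow wins 16–5.
Granton–Kelston: Granton 15–6.
Granton vs Jarrow: Jarrow, 11–10.
Kelston vs Jarrow: Kelston is ranked higher on 1+5 = 6 ballots, Jarrow on 15. Jarrow wins 15–6.
Kelston loses to every other city — it is the Condorcet loser.

Kelston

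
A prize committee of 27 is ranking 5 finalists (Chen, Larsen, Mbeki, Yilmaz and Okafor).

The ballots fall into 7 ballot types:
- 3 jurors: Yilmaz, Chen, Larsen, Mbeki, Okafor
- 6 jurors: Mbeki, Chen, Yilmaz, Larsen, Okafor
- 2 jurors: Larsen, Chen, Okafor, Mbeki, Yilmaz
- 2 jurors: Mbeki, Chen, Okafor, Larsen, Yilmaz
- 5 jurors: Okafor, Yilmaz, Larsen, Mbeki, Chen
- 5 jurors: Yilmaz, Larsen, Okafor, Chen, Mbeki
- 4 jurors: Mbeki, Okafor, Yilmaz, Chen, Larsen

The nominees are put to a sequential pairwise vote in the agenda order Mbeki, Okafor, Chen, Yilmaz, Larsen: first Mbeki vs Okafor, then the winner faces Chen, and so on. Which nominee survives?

Round 1: Mbeki vs Okafor — 15–12, Mbeki advances.
Round 2: Mbeki vs Chen — 17–10, Mbeki advances.
Round 3: Mbeki vs Yilmaz — 14–13, Mbeki advances.
Round 4: Mbeki vs Larsen — 12–15, Larsen advances.
The agenda winner is Larsen.

Larsen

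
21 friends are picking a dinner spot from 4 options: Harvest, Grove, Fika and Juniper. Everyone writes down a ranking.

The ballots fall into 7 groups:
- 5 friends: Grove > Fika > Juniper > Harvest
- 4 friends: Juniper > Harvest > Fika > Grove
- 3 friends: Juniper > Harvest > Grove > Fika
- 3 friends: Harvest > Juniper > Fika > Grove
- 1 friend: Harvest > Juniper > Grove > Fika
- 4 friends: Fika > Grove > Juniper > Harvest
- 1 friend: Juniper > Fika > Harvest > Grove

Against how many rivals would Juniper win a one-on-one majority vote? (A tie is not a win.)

3

Juniper against each rival (21 friends):
Juniper vs Harvest: Juniper is ranked higher on 5+4+3+4+1 = 17 ballots, Harvest on 4. Juniper wins 17–4.
Juniper vs Grove: 12 to 9, Juniper.
Juniper vs Fika: Juniper, 12–9.
Juniper beats Harvest, Grove, Fika — 3 pairwise wins.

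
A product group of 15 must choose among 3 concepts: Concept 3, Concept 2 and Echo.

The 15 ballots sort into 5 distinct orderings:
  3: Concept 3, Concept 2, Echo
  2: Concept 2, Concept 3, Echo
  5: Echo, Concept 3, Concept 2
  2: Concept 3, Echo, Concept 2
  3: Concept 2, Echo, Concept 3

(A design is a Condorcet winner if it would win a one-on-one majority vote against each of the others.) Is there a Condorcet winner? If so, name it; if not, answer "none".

none

Pairwise majorities:
Concept 3 vs Concept 2: Concept 3 preferred on 3+5+2 = 10 ballots; Concept 3 wins 10–5.
Concept 3 vs Echo: 3+2+2 = 7 for Concept 3, 8 for Echo — Echo by 8–7.
Concept 2 vs Echo: Concept 2 is ranked higher on 3+2+3 = 8 ballots, Echo on 7. Concept 2 wins 8–7.
Each design drops at least one matchup (Concept 3 loses to Echo; Concept 2 loses to Concept 3; Echo loses to Concept 2); the cycle Concept 3 beats Concept 2 beats Echo beats Concept 3 rules out a Condorcet winner.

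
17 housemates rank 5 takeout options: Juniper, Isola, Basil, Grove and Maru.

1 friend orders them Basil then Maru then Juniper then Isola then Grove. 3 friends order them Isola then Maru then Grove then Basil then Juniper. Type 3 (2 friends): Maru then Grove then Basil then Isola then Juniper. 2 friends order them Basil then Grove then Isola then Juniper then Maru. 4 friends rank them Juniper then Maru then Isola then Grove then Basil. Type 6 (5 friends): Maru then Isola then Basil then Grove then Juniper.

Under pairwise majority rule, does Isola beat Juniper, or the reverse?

Ballots ranking Isola above Juniper: 3 + 2 + 2 + 5 = 12.
Ballots ranking Juniper above Isola: 17 − 12 = 5.
Isola wins the head-to-head 12–5.

Isola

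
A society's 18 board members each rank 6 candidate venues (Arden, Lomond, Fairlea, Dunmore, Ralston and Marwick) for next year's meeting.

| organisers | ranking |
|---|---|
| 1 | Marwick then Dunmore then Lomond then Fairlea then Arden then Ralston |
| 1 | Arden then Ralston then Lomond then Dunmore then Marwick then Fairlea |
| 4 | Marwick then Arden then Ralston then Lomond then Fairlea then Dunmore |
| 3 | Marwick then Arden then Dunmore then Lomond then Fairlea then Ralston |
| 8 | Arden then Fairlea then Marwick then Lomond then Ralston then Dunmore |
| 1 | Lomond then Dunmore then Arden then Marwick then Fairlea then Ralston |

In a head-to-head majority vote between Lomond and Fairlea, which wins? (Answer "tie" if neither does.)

Ballots ranking Lomond above Fairlea: 1 + 1 + 4 + 3 + 1 = 10.
Ballots ranking Fairlea above Lomond: 18 − 10 = 8.
Lomond wins the head-to-head 10–8.

Lomond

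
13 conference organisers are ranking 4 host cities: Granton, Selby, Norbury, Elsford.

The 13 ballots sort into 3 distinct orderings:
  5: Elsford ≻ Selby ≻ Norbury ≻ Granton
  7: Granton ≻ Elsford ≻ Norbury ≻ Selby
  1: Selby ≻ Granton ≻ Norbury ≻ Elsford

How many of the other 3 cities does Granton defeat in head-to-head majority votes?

Granton against each rival (13 organisers):
Granton vs Selby: Granton preferred on 7 ballots; Granton wins 7–6.
Granton vs Norbury: Granton wins 8–5.
Granton vs Elsford: 7+1 = 8 for Granton, 5 for Elsford — Granton by 8–5.
Granton beats Selby, Norbury, Elsford — 3 pairwise wins.

3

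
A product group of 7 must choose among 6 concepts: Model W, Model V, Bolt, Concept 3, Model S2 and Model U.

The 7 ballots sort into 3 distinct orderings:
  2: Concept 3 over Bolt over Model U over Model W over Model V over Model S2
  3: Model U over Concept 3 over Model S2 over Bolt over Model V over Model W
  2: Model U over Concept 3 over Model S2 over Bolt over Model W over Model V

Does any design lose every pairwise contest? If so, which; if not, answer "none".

Model V

Pairwise majorities:
Model W vs Model V: 2+2 = 4 for Model W, 3 for Model V — Model W by 4–3.
Model W vs Bolt: 0 for Model W, 7 for Bolt — Bolt by 7–0.
Model W vs Concept 3: Concept 3, 7–0.
Model W vs Model S2: 2 for Model W, 5 for Model S2 — Model S2 by 5–2.
Model W–Model U: Model U 7–0.
Model V–Bolt: Bolt 7–0.
Model V vs Concept 3: 0 to 7, Concept 3.
Model V vs Model S2: 2 to 5, Model S2.
Model V vs Model U: 0 to 7, Model U.
Bolt vs Concept 3: Concept 3, 7–0.
Bolt vs Model S2: Bolt is ranked higher on 2 ballots, Model S2 on 5. Model S2 wins 5–2.
Bolt vs Model U: Model U, 5–2.
Concept 3 vs Model S2: Concept 3 wins 7–0.
Concept 3 vs Model U: 2 for Concept 3, 5 for Model U — Model U by 5–2.
Model S2 vs Model U: Model S2 preferred on 0 ballots; Model U wins 7–0.
Only Model V has no wins; Model V is the Condorcet loser.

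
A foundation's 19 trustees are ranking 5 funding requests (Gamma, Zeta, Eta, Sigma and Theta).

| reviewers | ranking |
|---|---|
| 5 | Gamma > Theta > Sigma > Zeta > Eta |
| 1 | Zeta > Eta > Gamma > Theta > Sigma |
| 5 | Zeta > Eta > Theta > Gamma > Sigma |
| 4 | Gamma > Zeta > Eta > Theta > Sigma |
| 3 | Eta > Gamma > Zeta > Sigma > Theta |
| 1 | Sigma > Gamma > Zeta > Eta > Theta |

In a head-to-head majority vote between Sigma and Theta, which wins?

Ballots ranking Sigma above Theta: 3 + 1 = 4.
Ballots ranking Theta above Sigma: 19 − 4 = 15.
Theta wins the head-to-head 15–4.

Theta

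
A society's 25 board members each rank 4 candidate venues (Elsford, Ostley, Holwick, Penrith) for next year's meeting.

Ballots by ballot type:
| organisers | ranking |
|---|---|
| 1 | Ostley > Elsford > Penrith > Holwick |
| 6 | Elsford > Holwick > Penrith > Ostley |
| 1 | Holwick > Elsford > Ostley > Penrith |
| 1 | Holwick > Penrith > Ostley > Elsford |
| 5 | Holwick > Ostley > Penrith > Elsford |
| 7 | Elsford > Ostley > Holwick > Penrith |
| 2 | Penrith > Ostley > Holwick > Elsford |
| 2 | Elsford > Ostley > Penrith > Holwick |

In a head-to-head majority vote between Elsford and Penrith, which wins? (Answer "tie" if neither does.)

Ballots ranking Elsford above Penrith: 1 + 6 + 1 + 7 + 2 = 17.
Ballots ranking Penrith above Elsford: 25 − 17 = 8.
Elsford wins the head-to-head 17–8.

Elsford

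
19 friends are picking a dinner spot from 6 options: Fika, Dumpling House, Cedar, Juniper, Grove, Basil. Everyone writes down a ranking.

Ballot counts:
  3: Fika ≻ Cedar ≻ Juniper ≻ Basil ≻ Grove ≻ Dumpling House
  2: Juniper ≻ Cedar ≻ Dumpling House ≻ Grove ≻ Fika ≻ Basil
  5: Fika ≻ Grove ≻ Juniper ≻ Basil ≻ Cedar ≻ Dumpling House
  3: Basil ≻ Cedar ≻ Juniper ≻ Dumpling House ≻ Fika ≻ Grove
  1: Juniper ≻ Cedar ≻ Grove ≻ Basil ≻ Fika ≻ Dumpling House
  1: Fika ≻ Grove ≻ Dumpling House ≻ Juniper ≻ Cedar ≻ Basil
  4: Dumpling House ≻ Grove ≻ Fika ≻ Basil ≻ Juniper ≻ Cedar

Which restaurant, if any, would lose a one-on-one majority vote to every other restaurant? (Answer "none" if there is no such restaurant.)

Pairwise majorities:
Fika vs Dumpling House: Fika wins 10–9.
Fika–Cedar: Fika 13–6.
Fika vs Juniper: Fika preferred on 3+5+1+4 = 13 ballots; Fika wins 13–6.
Fika vs Grove: Fika, 12–7.
Fika vs Basil: 15 to 4, Fika.
Dumpling House vs Cedar: 1+4 = 5 for Dumpling House, 14 for Cedar — Cedar by 14–5.
Dumpling House vs Juniper: 1+4 = 5 for Dumpling House, 14 for Juniper — Juniper by 14–5.
Dumpling House–Grove: Grove 10–9.
Dumpling House vs Basil: Basil, 12–7.
Cedar vs Juniper: Juniper, 13–6.
Cedar vs Grove: Grove, 10–9.
Cedar vs Basil: 3+2+1+1 = 7 for Cedar, 12 for Basil — Basil by 12–7.
Juniper vs Grove: 9 to 10, Grove.
Juniper vs Basil: 3+2+5+1+1 = 12 for Juniper, 7 for Basil — Juniper by 12–7.
Grove–Basil: Grove 13–6.
Dumpling House is beaten in every head-to-head and is the Condorcet loser.

Dumpling House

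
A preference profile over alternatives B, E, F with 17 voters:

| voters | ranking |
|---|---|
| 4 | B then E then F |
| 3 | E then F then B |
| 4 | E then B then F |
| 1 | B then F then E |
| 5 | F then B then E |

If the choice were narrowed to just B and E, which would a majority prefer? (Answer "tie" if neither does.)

Ballots ranking B above E: 4 + 1 + 5 = 10.
Ballots ranking E above B: 17 − 10 = 7.
B wins the head-to-head 10–7.

B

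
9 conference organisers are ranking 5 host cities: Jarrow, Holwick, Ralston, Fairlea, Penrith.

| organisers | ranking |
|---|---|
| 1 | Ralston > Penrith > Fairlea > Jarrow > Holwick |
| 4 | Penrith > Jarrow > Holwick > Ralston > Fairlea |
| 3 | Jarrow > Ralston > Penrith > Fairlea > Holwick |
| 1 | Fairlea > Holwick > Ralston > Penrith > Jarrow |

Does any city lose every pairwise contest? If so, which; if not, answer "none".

Pairwise majorities:
Jarrow vs Holwick: 1+4+3 = 8 for Jarrow, 1 for Holwick — Jarrow by 8–1.
Jarrow vs Ralston: Jarrow, 7–2.
Jarrow vs Fairlea: Jarrow is ranked higher on 4+3 = 7 ballots, Fairlea on 2. Jarrow wins 7–2.
Jarrow–Penrith: Penrith 6–3.
Holwick vs Ralston: Holwick, 5–4.
Holwick vs Fairlea: Fairlea wins 5–4.
Holwick–Penrith: Penrith 8–1.
Ralston vs Fairlea: 1+4+3 = 8 for Ralston, 1 for Fairlea — Ralston by 8–1.
Ralston vs Penrith: Ralston preferred on 1+3+1 = 5 ballots; Ralston wins 5–4.
Fairlea vs Penrith: 1 to 8, Penrith.
Every city wins at least one matchup (Jarrow beats Holwick; Holwick beats Ralston; Ralston beats Fairlea; Fairlea beats Holwick; Penrith beats Jarrow), so there is no Condorcet loser.

none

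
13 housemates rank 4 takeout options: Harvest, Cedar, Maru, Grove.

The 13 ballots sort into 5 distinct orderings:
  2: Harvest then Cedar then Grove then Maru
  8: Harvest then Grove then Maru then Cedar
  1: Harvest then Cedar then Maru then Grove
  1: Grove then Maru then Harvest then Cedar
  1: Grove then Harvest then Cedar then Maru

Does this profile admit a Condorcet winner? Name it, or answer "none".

Check each pair by majority over 13 ballots:
Harvest vs Cedar: Harvest, 13–0.
Harvest–Maru: Harvest 12–1.
Harvest vs Grove: Harvest wins 11–2.
Cedar vs Maru: Cedar preferred on 2+1+1 = 4 ballots; Maru wins 9–4.
Cedar vs Grove: Cedar preferred on 2+1 = 3 ballots; Grove wins 10–3.
Maru vs Grove: 1 to 12, Grove.
Harvest defeats every rival head-to-head and is the Condorcet winner.

Harvest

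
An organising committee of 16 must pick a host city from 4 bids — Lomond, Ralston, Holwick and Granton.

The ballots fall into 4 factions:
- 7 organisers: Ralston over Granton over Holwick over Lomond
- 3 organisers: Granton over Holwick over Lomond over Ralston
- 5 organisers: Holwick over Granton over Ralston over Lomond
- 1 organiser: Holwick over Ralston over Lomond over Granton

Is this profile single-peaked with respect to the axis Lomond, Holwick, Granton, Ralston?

Axis positions: Lomond=1, Holwick=2, Granton=3, Ralston=4.
Faction 1 (peak Ralston at position 4): ranking walks positions 4-3-2-1, expanding outward from the peak — single-peaked.
Faction 2 (peak Granton at position 3): ranking walks positions 3-2-1-4, expanding outward from the peak — single-peaked.
Faction 3 (peak Holwick at position 2): ranking walks positions 2-3-4-1, expanding outward from the peak — single-peaked.
Faction 4: ranking walks positions 2-4-1-3; Ralston is ranked above Granton even though Granton lies between Ralston and the peak Holwick on the axis — preferences dip and rise again. Not single-peaked.
Faction 4 violates single-peakedness, so the profile is not single-peaked on this axis.

no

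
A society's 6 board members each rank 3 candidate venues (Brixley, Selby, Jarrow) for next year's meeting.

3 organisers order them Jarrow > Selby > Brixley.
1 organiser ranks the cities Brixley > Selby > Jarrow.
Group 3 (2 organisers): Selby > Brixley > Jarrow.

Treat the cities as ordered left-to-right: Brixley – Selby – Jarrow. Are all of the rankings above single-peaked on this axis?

Axis positions: Brixley=1, Selby=2, Jarrow=3.
Group 1 (peak Jarrow at position 3): ranking walks positions 3-2-1, expanding outward from the peak — single-peaked.
Group 2 (peak Brixley at position 1): ranking walks positions 1-2-3, expanding outward from the peak — single-peaked.
Group 3 (peak Selby at position 2): ranking walks positions 2-1-3, expanding outward from the peak — single-peaked.
Every ranking is single-peaked on this axis.

yes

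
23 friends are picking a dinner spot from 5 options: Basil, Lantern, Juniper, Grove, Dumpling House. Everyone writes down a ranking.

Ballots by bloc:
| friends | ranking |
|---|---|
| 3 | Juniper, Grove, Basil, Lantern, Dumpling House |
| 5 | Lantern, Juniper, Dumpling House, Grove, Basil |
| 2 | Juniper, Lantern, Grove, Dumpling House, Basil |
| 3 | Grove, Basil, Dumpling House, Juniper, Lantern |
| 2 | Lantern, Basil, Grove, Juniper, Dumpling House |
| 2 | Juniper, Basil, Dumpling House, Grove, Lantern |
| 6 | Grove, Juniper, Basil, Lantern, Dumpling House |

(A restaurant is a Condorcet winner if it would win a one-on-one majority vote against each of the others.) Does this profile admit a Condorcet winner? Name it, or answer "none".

Pairwise majorities:
Basil vs Lantern: Basil preferred on 3+3+2+6 = 14 ballots; Basil wins 14–9.
Basil vs Juniper: Juniper, 18–5.
Basil vs Grove: Grove wins 19–4.
Basil–Dumpling House: Basil 16–7.
Lantern vs Juniper: Juniper, 16–7.
Lantern vs Grove: Grove wins 14–9.
Lantern vs Dumpling House: 18 to 5, Lantern.
Juniper vs Grove: 12 to 11, Juniper.
Juniper vs Dumpling House: Juniper wins 20–3.
Grove vs Dumpling House: Grove, 16–7.
Juniper defeats every rival head-to-head and is the Condorcet winner.

Juniper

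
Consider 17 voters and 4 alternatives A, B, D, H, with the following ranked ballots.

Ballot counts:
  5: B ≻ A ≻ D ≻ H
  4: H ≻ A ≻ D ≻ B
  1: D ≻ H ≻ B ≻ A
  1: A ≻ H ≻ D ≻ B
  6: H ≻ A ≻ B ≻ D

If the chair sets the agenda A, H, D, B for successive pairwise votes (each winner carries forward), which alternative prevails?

H

Round 1: A vs H — 6–11, H advances.
Round 2: H vs D — 11–6, H advances.
Round 3: H vs B — 12–5, H advances.
The agenda winner is H.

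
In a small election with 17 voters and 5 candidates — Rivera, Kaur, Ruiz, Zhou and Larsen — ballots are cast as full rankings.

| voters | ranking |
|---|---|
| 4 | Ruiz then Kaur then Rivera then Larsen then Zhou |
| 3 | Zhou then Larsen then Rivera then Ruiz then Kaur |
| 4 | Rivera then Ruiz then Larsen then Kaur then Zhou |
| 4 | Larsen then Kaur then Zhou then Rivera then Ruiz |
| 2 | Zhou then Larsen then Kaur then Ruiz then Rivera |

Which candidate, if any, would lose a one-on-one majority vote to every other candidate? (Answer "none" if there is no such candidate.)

none

Pairwise majorities:
Rivera vs Kaur: Rivera preferred on 3+4 = 7 ballots; Kaur wins 10–7.
Rivera–Ruiz: Rivera 11–6.
Rivera vs Zhou: Rivera preferred on 4+4 = 8 ballots; Zhou wins 9–8.
Rivera–Larsen: Larsen 9–8.
Kaur vs Ruiz: 6 to 11, Ruiz.
Kaur–Zhou: Kaur 12–5.
Kaur vs Larsen: Larsen wins 13–4.
Ruiz–Zhou: Zhou 9–8.
Ruiz vs Larsen: Ruiz is ranked higher on 4+4 = 8 ballots, Larsen on 9. Larsen wins 9–8.
Zhou–Larsen: Larsen 12–5.
Each candidate has at least one pairwise win (Rivera beats Ruiz; Kaur beats Rivera; Ruiz beats Kaur; Zhou beats Rivera; Larsen beats Rivera) — no Condorcet loser.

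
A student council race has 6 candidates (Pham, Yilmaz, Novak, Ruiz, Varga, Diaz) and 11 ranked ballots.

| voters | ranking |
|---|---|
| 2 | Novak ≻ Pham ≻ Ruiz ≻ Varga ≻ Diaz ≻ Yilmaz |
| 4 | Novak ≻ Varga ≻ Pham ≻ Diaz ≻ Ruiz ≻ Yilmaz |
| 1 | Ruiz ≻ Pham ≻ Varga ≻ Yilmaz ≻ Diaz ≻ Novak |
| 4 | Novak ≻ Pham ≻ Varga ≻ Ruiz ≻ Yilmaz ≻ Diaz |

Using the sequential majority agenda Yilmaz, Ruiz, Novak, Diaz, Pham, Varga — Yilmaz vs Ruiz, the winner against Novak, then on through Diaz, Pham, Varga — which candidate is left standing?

Novak

Round 1: Yilmaz vs Ruiz — 0–11, Ruiz advances.
Round 2: Ruiz vs Novak — 1–10, Novak advances.
Round 3: Novak vs Diaz — 10–1, Novak advances.
Round 4: Novak vs Pham — 10–1, Novak advances.
Round 5: Novak vs Varga — 10–1, Novak advances.
The agenda winner is Novak.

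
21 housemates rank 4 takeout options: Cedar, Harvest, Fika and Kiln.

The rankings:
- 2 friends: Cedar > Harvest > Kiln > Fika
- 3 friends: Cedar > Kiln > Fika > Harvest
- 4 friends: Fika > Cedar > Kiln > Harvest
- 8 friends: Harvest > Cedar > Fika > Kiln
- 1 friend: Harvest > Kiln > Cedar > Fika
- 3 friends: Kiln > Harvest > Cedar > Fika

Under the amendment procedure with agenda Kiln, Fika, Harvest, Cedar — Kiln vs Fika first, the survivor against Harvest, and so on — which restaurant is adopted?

Round 1: Kiln vs Fika — 9–12, Fika advances.
Round 2: Fika vs Harvest — 7–14, Harvest advances.
Round 3: Harvest vs Cedar — 12–9, Harvest advances.
The agenda winner is Harvest.

Harvest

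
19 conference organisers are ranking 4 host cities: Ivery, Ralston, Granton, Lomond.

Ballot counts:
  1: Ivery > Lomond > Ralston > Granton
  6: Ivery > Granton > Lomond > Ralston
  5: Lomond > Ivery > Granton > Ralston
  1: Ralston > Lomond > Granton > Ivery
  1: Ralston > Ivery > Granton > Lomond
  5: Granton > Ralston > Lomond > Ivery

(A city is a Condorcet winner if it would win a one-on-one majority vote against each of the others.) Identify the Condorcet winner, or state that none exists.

none

Head-to-head results (19 organisers):
Ivery vs Ralston: Ivery is ranked higher on 1+6+5 = 12 ballots, Ralston on 7. Ivery wins 12–7.
Ivery vs Granton: Ivery preferred on 1+6+5+1 = 13 ballots; Ivery wins 13–6.
Ivery vs Lomond: Ivery preferred on 1+6+1 = 8 ballots; Lomond wins 11–8.
Ralston vs Granton: 1+1+1 = 3 for Ralston, 16 for Granton — Granton by 16–3.
Ralston vs Lomond: 1+1+5 = 7 for Ralston, 12 for Lomond — Lomond by 12–7.
Granton vs Lomond: Granton preferred on 6+1+5 = 12 ballots; Granton wins 12–7.
Every city loses at least once (Ivery loses to Lomond; Ralston loses to Ivery; Granton loses to Ivery; Lomond loses to Granton). The majority relation contains the cycle Ivery → Granton → Lomond → Ivery, so there is no Condorcet winner.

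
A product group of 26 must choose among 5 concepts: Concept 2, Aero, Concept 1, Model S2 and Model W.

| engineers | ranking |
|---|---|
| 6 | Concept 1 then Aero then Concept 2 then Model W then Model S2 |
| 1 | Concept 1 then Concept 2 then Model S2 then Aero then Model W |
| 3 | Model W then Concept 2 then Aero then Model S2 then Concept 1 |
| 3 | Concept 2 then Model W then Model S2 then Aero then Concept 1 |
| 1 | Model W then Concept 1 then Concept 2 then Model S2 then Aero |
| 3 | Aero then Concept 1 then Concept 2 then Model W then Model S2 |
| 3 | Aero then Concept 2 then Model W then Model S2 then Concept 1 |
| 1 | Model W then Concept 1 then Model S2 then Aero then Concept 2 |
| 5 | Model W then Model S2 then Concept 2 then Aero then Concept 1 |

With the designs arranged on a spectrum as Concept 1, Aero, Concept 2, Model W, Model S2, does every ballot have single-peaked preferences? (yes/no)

Axis positions: Concept 1=1, Aero=2, Concept 2=3, Model W=4, Model S2=5.
Type 1 (peak Concept 1 at position 1): ranking walks positions 1-2-3-4-5, expanding outward from the peak — single-peaked.
Type 2: ranking walks positions 1-3-5-2-4; Concept 2 is ranked above Aero even though Aero lies between Concept 2 and the peak Concept 1 on the axis — preferences dip and rise again. Not single-peaked.
Type 3 (peak Model W at position 4): ranking walks positions 4-3-2-5-1, expanding outward from the peak — single-peaked.
Type 4 (peak Concept 2 at position 3): ranking walks positions 3-4-5-2-1, expanding outward from the peak — single-peaked.
Type 5: ranking walks positions 4-1-3-5-2; Concept 1 is ranked above Concept 2 even though Concept 2 lies between Concept 1 and the peak Model W on the axis — preferences dip and rise again. Not single-peaked.
Type 6 (peak Aero at position 2): ranking walks positions 2-1-3-4-5, expanding outward from the peak — single-peaked.
Type 7 (peak Aero at position 2): ranking walks positions 2-3-4-5-1, expanding outward from the peak — single-peaked.
Type 8: ranking walks positions 4-1-5-2-3; Concept 1 is ranked above Concept 2 even though Concept 2 lies between Concept 1 and the peak Model W on the axis — preferences dip and rise again. Not single-peaked.
Type 9 (peak Model W at position 4): ranking walks positions 4-5-3-2-1, expanding outward from the peak — single-peaked.
Type 2 violates single-peakedness, so the profile is not single-peaked on this axis.

no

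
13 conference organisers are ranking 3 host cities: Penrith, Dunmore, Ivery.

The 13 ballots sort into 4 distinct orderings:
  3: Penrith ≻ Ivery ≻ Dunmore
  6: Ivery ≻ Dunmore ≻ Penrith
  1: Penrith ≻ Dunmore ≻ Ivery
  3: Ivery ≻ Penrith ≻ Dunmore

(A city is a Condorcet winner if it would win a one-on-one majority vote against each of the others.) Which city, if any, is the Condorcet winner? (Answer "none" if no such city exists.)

Check each pair by majority over 13 ballots:
Penrith–Dunmore: Penrith 7–6.
Penrith vs Ivery: Ivery wins 9–4.
Dunmore–Ivery: Ivery 12–1.
Ivery wins every pairwise contest, so Ivery is the Condorcet winner.

Ivery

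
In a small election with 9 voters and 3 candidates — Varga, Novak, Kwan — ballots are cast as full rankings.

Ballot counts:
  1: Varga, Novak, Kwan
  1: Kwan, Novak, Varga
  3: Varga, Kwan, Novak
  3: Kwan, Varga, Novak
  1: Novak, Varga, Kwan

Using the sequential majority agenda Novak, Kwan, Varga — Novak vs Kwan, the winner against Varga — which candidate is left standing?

Round 1: Novak vs Kwan — 2–7, Kwan advances.
Round 2: Kwan vs Varga — 4–5, Varga advances.
The agenda winner is Varga.

Varga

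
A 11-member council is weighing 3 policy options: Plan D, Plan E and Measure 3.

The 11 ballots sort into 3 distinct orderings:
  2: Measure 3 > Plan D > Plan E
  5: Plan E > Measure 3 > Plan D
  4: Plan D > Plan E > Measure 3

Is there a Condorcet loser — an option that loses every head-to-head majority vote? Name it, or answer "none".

none

Pairwise majorities:
Plan D vs Plan E: Plan D, 6–5.
Plan D vs Measure 3: Plan D preferred on 4 ballots; Measure 3 wins 7–4.
Plan E vs Measure 3: Plan E is ranked higher on 5+4 = 9 ballots, Measure 3 on 2. Plan E wins 9–2.
Each option has at least one pairwise win (Plan D beats Plan E; Plan E beats Measure 3; Measure 3 beats Plan D) — no Condorcet loser.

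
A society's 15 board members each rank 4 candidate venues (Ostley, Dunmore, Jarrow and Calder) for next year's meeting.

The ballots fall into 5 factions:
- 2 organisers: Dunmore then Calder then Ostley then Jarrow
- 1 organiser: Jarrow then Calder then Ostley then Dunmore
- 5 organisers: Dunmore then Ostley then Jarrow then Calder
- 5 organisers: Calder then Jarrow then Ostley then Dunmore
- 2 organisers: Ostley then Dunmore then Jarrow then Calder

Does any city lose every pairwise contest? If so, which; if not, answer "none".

Pairwise majorities:
Ostley vs Dunmore: Ostley wins 8–7.
Ostley vs Jarrow: Ostley is ranked higher on 2+5+2 = 9 ballots, Jarrow on 6. Ostley wins 9–6.
Ostley vs Calder: Ostley is ranked higher on 5+2 = 7 ballots, Calder on 8. Calder wins 8–7.
Dunmore vs Jarrow: 2+5+2 = 9 for Dunmore, 6 for Jarrow — Dunmore by 9–6.
Dunmore vs Calder: 9 to 6, Dunmore.
Jarrow vs Calder: 1+5+2 = 8 for Jarrow, 7 for Calder — Jarrow by 8–7.
Every city wins at least one matchup (Ostley beats Dunmore; Dunmore beats Jarrow; Jarrow beats Calder; Calder beats Ostley), so there is no Condorcet loser.

none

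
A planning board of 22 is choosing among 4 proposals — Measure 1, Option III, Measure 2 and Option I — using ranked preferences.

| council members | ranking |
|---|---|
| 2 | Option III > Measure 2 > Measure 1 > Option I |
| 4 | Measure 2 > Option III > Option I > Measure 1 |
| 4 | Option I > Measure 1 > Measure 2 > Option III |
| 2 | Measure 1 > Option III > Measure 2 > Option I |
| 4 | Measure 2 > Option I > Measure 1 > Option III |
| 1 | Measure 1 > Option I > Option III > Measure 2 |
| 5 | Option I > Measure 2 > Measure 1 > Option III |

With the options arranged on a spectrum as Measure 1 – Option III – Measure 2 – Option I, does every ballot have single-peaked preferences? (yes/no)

no

Axis positions: Measure 1=1, Option III=2, Measure 2=3, Option I=4.
Bloc 1 (peak Option III at position 2): ranking walks positions 2-3-1-4, expanding outward from the peak — single-peaked.
Bloc 2 (peak Measure 2 at position 3): ranking walks positions 3-2-4-1, expanding outward from the peak — single-peaked.
Bloc 3: ranking walks positions 4-1-3-2; Measure 1 is ranked above Measure 2 even though Measure 2 lies between Measure 1 and the peak Option I on the axis — preferences dip and rise again. Not single-peaked.
Bloc 4 (peak Measure 1 at position 1): ranking walks positions 1-2-3-4, expanding outward from the peak — single-peaked.
Bloc 5: ranking walks positions 3-4-1-2; Measure 1 is ranked above Option III even though Option III lies between Measure 1 and the peak Measure 2 on the axis — preferences dip and rise again. Not single-peaked.
Bloc 6: ranking walks positions 1-4-2-3; Option I is ranked above Option III even though Option III lies between Option I and the peak Measure 1 on the axis — preferences dip and rise again. Not single-peaked.
Bloc 7: ranking walks positions 4-3-1-2; Measure 1 is ranked above Option III even though Option III lies between Measure 1 and the peak Option I on the axis — preferences dip and rise again. Not single-peaked.
Bloc 3 violates single-peakedness, so the profile is not single-peaked on this axis.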